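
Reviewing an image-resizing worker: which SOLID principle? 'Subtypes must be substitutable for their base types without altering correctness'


This describes the Liskov Substitution Principle (LSP)

Liskov Substitution Principle (LSP)


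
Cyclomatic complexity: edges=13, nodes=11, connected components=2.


Formula: V(G) = E - N + 2P
V(G) = 13 - 11 + 2*2
V(G) = 2 + 4
V(G) = 6

6


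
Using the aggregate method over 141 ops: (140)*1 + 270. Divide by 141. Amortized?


Formula: Amortized cost = Total cost / Operations
Total cost = (140 * 1) + (1 * 270)
Total cost = 140 + 270 = 410
Amortized = 410 / 141 = 2.9078

2.9078


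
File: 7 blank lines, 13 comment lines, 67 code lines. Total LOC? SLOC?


Total LOC = blank + comment + code
Total LOC = 7 + 13 + 67 = 87
SLOC (source only) = code = 67

Total LOC: 87, SLOC: 67


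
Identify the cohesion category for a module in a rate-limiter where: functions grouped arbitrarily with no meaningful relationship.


Reasoning: Worst: random grouping
Type: Coincidental cohesion

Coincidental cohesion


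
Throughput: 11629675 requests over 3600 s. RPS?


Formula: throughput = requests / seconds
throughput = 11629675 / 3600
throughput = 3230.47 requests/second

3230.47 requests/second


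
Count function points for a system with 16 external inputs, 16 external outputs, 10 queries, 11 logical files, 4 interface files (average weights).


UFP = EI*4 + EO*5 + EQ*4 + ILF*10 + EIF*7
UFP = 16*4 + 16*5 + 10*4 + 11*10 + 4*7
UFP = 64 + 80 + 40 + 110 + 28
UFP = 322

322


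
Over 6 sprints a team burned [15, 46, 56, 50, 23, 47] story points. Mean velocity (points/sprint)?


Formula: Avg velocity = Total points / Number of sprints
Points: [15, 46, 56, 50, 23, 47]
Sum = 15 + 46 + 56 + 50 + 23 + 47 = 237
Avg velocity = 237 / 6 = 39.5 points/sprint

39.5 points/sprint


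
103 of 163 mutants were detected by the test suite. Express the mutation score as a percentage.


Mutation score = killed / total * 100
Mutation score = 103 / 163 * 100
Mutation score = 63.19%

63.19%


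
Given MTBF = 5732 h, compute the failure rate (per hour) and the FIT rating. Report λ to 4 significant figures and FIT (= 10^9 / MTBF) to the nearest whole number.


Formula: λ = 1 / MTBF; FIT = λ × 1e9 = 1e9 / MTBF
λ = 1 / 5732 ≈ 1.745e-04 failures/hour
FIT = 1e9 / 5732 ≈ 174459 failures per 1e9 hours (nearest whole number)

λ = 1.745e-04 /h, FIT = 174459


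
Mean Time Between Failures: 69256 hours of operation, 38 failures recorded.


Formula: MTBF = Total operating time / Number of failures
MTBF = 69256 / 38
MTBF = 1822.53 hours

1822.53 hours


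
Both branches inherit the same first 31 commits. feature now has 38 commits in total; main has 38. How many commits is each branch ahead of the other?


Common ancestor: commit #31
feature commits after divergence: 38 - 31 = 7
main commits after divergence: 38 - 31 = 7
feature is 7 commits ahead of main
main is 7 commits ahead of feature

feature ahead: 7, main ahead: 7


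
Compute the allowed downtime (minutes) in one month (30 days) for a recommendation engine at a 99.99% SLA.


Formula: allowed downtime = period * (100 - SLA) / 100
Period (month (30 days)) = 43200 minutes
Unavailability fraction = (100 - 99.99) / 100
Allowed downtime = 43200 * (100 - 99.99) / 100
Allowed downtime = 4.32 minutes

4.32 minutes


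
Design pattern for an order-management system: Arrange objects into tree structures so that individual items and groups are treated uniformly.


This matches the Composite pattern

Composite


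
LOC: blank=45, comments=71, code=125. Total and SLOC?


Total LOC = blank + comment + code
Total LOC = 45 + 71 + 125 = 241
SLOC (source only) = code = 125

Total LOC: 241, SLOC: 125


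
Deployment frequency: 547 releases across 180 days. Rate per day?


Formula: deployments per day = releases / days
= 547 / 180
= 3.039 deploys/day
(equivalently, 21.27 deploys/week)

3.039 deploys/day


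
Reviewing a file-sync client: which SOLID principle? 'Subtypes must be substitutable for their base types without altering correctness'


This describes the Liskov Substitution Principle (LSP)

Liskov Substitution Principle (LSP)


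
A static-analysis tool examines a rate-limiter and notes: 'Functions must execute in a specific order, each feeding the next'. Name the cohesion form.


Reasoning: Output of one is input to next
Type: Sequential cohesion

Sequential cohesion


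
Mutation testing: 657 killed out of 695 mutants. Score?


Mutation score = killed / total * 100
Mutation score = 657 / 695 * 100
Mutation score = 94.53%

94.53%


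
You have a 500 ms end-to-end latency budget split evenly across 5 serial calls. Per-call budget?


Formula: per_stage = total_budget / stages
per_stage = 500 / 5
per_stage = 100.0 ms

100.0 ms


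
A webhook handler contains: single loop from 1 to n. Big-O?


Reasoning: one pass through n items
Complexity: O(n)

O(n)


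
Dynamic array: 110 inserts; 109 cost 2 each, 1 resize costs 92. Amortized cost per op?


Formula: Amortized cost = Total cost / Operations
Total cost = (109 * 2) + (1 * 92)
Total cost = 218 + 92 = 310
Amortized = 310 / 110 = 2.8182

2.8182


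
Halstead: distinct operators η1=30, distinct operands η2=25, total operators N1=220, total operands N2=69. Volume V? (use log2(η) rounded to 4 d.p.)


Formula: V = N * log2(η), where N = N1 + N2 and η = η1 + η2
η = 30 + 25 = 55
N = 220 + 69 = 289
log2(55) ≈ 5.7814
V = 289 * 5.7814 = 1670.82

1670.82


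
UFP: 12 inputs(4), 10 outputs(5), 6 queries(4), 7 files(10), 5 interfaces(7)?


UFP = EI*4 + EO*5 + EQ*4 + ILF*10 + EIF*7
UFP = 12*4 + 10*5 + 6*4 + 7*10 + 5*7
UFP = 48 + 50 + 24 + 70 + 35
UFP = 227

227


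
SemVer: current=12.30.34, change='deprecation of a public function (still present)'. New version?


Current: 12.30.34
Change category: 'deprecation of a public function (still present)' → minor bump
SemVer rule: minor bump → increment MINOR, reset PATCH to 0 (MAJOR unchanged)
New: 12.31.0

12.31.0


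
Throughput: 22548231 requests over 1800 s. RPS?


Formula: throughput = requests / seconds
throughput = 22548231 / 1800
throughput = 12526.8 requests/second

12526.8 requests/second


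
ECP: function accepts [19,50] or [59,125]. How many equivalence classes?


Valid ranges: [19,50] and [59,125]
Class 1: x < 19 — invalid
Class 2: 19 ≤ x ≤ 50 — valid
Class 3: 50 < x < 59 — invalid (gap between ranges)
Class 4: 59 ≤ x ≤ 125 — valid
Class 5: x > 125 — invalid
Total equivalence classes: 5

5 equivalence classes


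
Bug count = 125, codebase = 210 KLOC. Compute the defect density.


Defect density = defects / KLOC
Defect density = 125 / 210
Defect density = 0.595 defects/KLOC

0.595 defects/KLOC


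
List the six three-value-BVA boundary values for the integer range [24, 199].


Range: [24, 199]
Boundaries: just below min, min, min+1, max-1, max, just above max
Values: [23, 24, 25, 198, 199, 200]

[23, 24, 25, 198, 199, 200]


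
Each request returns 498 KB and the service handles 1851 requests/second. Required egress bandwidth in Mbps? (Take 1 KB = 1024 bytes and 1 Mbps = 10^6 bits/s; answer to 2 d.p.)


Formula: Mbps = payload_bytes * RPS * 8 / 1e6
Payload per request = 498 KB = 498 * 1024 = 509952 bytes
Total bytes/sec = 509952 * 1851 = 943921152
Total bits/sec = 943921152 * 8 = 7551369216
Mbps = 7551369216 / 1e6 = 7551.37

7551.37 Mbps


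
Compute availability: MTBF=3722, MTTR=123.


Availability = MTBF / (MTBF + MTTR)
Availability = 3722 / (3722 + 123)
Availability = 3722 / 3845
Availability = 96.801%

96.801%


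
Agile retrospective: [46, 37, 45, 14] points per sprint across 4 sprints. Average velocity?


Formula: Avg velocity = Total points / Number of sprints
Points: [46, 37, 45, 14]
Sum = 46 + 37 + 45 + 14 = 142
Avg velocity = 142 / 4 = 35.5 points/sprint

35.5 points/sprint


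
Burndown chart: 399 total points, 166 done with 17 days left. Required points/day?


Formula: Required rate = Remaining points / Days left
Remaining = 399 - 166 = 233 points
Required rate = 233 / 17 = 13.71 points/day

13.71 points/day


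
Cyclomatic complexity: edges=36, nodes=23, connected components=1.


Formula: V(G) = E - N + 2P
V(G) = 36 - 23 + 2*1
V(G) = 13 + 2
V(G) = 15

15


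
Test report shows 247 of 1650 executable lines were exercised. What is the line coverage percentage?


Coverage = covered / total * 100
Coverage = 247 / 1650 * 100
Coverage = 14.97%

14.97%


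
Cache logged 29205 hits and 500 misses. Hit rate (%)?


Formula: hit rate = hits / (hits + misses) * 100
hit rate = 29205 / (29205 + 500) * 100
hit rate = 29205 / 29705 * 100
hit rate = 98.32%

98.32%


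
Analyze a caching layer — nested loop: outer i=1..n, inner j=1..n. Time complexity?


Reasoning: n iterations times n iterations
Complexity: O(n^2)

O(n^2)


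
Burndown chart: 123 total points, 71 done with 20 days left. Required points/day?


Formula: Required rate = Remaining points / Days left
Remaining = 123 - 71 = 52 points
Required rate = 52 / 20 = 2.6 points/day

2.6 points/day


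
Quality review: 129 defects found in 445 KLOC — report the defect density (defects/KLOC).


Defect density = defects / KLOC
Defect density = 129 / 445
Defect density = 0.29 defects/KLOC

0.29 defects/KLOC


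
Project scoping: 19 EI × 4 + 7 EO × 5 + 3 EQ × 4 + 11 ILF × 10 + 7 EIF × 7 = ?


UFP = EI*4 + EO*5 + EQ*4 + ILF*10 + EIF*7
UFP = 19*4 + 7*5 + 3*4 + 11*10 + 7*7
UFP = 76 + 35 + 12 + 110 + 49
UFP = 282

282


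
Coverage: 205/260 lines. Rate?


Coverage = covered / total * 100
Coverage = 205 / 260 * 100
Coverage = 78.85%

78.85%


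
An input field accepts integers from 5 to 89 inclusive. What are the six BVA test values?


Range: [5, 89]
Boundaries: just below min, min, min+1, max-1, max, just above max
Values: [4, 5, 6, 88, 89, 90]

[4, 5, 6, 88, 89, 90]


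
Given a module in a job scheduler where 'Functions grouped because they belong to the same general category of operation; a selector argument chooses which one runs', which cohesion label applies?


Reasoning: Grouped by category of activity, not by data or sequence
Type: Logical cohesion

Logical cohesion


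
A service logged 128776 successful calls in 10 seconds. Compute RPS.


Formula: throughput = requests / seconds
throughput = 128776 / 10
throughput = 12877.6 requests/second

12877.6 requests/second


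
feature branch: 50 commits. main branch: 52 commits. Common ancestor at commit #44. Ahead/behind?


Common ancestor: commit #44
feature commits after divergence: 50 - 44 = 6
main commits after divergence: 52 - 44 = 8
feature is 6 commits ahead of main
main is 8 commits ahead of feature

feature ahead: 6, main ahead: 8


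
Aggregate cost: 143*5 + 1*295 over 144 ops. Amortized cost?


Formula: Amortized cost = Total cost / Operations
Total cost = (143 * 5) + (1 * 295)
Total cost = 715 + 295 = 1010
Amortized = 1010 / 144 = 7.0139

7.0139


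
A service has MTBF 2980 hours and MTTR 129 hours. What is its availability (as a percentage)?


Availability = MTBF / (MTBF + MTTR)
Availability = 2980 / (2980 + 129)
Availability = 2980 / 3109
Availability = 95.8508%

95.8508%


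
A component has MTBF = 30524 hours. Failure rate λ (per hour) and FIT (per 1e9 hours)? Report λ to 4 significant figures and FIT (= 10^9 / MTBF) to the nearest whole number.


Formula: λ = 1 / MTBF; FIT = λ × 1e9 = 1e9 / MTBF
λ = 1 / 30524 ≈ 3.276e-05 failures/hour
FIT = 1e9 / 30524 ≈ 32761 failures per 1e9 hours (nearest whole number)

λ = 3.276e-05 /h, FIT = 32761


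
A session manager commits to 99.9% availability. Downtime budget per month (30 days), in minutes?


Formula: allowed downtime = period * (100 - SLA) / 100
Period (month (30 days)) = 43200 minutes
Unavailability fraction = (100 - 99.9) / 100
Allowed downtime = 43200 * (100 - 99.9) / 100
Allowed downtime = 43.2 minutes

43.2 minutes


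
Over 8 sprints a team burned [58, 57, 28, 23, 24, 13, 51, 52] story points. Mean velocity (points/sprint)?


Formula: Avg velocity = Total points / Number of sprints
Points: [58, 57, 28, 23, 24, 13, 51, 52]
Sum = 58 + 57 + 28 + 23 + 24 + 13 + 51 + 52 = 306
Avg velocity = 306 / 8 = 38.25 points/sprint

38.25 points/sprint


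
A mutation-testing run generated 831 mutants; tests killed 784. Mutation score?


Mutation score = killed / total * 100
Mutation score = 784 / 831 * 100
Mutation score = 94.34%

94.34%


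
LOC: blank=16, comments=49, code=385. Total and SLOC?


Total LOC = blank + comment + code
Total LOC = 16 + 49 + 385 = 450
SLOC (source only) = code = 385

Total LOC: 450, SLOC: 385


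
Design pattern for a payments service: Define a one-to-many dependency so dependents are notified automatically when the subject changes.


This matches the Observer pattern

Observer


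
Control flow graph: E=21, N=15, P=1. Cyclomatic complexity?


Formula: V(G) = E - N + 2P
V(G) = 21 - 15 + 2*1
V(G) = 6 + 2
V(G) = 8

8


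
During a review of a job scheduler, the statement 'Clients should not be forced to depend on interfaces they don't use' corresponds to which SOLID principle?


This describes the Interface Segregation Principle (ISP)

Interface Segregation Principle (ISP)


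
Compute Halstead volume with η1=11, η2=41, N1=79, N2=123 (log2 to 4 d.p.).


Formula: V = N * log2(η), where N = N1 + N2 and η = η1 + η2
η = 11 + 41 = 52
N = 79 + 123 = 202
log2(52) ≈ 5.7004
V = 202 * 5.7004 = 1151.48

1151.48


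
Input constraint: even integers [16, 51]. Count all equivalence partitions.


Constraint: even integers in [16, 51]
Class 1: x < 16 — out-of-range invalid
Class 2: x in [16,51] but odd — wrong type invalid
Class 3: x in [16,51] and even — valid
Class 4: x > 51 — out-of-range invalid
Total equivalence classes: 4

4 equivalence classes


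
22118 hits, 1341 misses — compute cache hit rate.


Formula: hit rate = hits / (hits + misses) * 100
hit rate = 22118 / (22118 + 1341) * 100
hit rate = 22118 / 23459 * 100
hit rate = 94.28%

94.28%


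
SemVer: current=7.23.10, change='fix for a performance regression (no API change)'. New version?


Current: 7.23.10
Change category: 'fix for a performance regression (no API change)' → patch bump
SemVer rule: patch bump → increment PATCH (MAJOR and MINOR unchanged)
New: 7.23.11

7.23.11


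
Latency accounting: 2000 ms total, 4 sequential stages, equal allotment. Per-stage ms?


Formula: per_stage = total_budget / stages
per_stage = 2000 / 4
per_stage = 500.0 ms

500.0 ms


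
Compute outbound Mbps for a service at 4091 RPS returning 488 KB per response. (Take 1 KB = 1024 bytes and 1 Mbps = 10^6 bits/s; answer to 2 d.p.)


Formula: Mbps = payload_bytes * RPS * 8 / 1e6
Payload per request = 488 KB = 488 * 1024 = 499712 bytes
Total bytes/sec = 499712 * 4091 = 2044321792
Total bits/sec = 2044321792 * 8 = 16354574336
Mbps = 16354574336 / 1e6 = 16354.57

16354.57 Mbps


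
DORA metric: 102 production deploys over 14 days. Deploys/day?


Formula: deployments per day = releases / days
= 102 / 14
= 7.286 deploys/day
(equivalently, 51.0 deploys/week)

7.286 deploys/day


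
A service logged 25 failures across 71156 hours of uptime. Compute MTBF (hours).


Formula: MTBF = Total operating time / Number of failures
MTBF = 71156 / 25
MTBF = 2846.24 hours

2846.24 hours


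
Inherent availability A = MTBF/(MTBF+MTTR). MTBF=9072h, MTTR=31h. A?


Availability = MTBF / (MTBF + MTTR)
Availability = 9072 / (9072 + 31)
Availability = 9072 / 9103
Availability = 99.6595%

99.6595%


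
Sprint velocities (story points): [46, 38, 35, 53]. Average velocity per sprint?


Formula: Avg velocity = Total points / Number of sprints
Points: [46, 38, 35, 53]
Sum = 46 + 38 + 35 + 53 = 172
Avg velocity = 172 / 4 = 43.0 points/sprint

43.0 points/sprint


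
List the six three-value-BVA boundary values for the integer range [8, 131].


Range: [8, 131]
Boundaries: just below min, min, min+1, max-1, max, just above max
Values: [7, 8, 9, 130, 131, 132]

[7, 8, 9, 130, 131, 132]


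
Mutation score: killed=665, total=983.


Mutation score = killed / total * 100
Mutation score = 665 / 983 * 100
Mutation score = 67.65%

67.65%


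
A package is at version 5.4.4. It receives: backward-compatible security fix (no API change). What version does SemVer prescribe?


Current: 5.4.4
Change category: 'backward-compatible security fix (no API change)' → patch bump
SemVer rule: patch bump → increment PATCH (MAJOR and MINOR unchanged)
New: 5.4.5

5.4.5


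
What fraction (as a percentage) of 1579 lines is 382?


Coverage = covered / total * 100
Coverage = 382 / 1579 * 100
Coverage = 24.19%

24.19%


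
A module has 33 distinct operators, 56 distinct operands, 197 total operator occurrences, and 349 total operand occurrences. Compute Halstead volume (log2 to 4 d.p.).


Formula: V = N * log2(η), where N = N1 + N2 and η = η1 + η2
η = 33 + 56 = 89
N = 197 + 349 = 546
log2(89) ≈ 6.4757
V = 546 * 6.4757 = 3535.73

3535.73


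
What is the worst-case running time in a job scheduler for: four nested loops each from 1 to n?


Reasoning: four levels of nesting
Complexity: O(n^4)

O(n^4)


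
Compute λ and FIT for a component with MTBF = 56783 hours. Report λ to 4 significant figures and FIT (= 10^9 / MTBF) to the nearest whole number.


Formula: λ = 1 / MTBF; FIT = λ × 1e9 = 1e9 / MTBF
λ = 1 / 56783 ≈ 1.761e-05 failures/hour
FIT = 1e9 / 56783 ≈ 17611 failures per 1e9 hours (nearest whole number)

λ = 1.761e-05 /h, FIT = 17611


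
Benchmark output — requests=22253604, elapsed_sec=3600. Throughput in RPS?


Formula: throughput = requests / seconds
throughput = 22253604 / 3600
throughput = 6181.56 requests/second

6181.56 requests/second


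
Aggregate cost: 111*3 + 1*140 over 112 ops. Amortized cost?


Formula: Amortized cost = Total cost / Operations
Total cost = (111 * 3) + (1 * 140)
Total cost = 333 + 140 = 473
Amortized = 473 / 112 = 4.2232

4.2232


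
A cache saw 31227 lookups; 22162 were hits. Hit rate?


Formula: hit rate = hits / (hits + misses) * 100
hit rate = 22162 / (22162 + 9065) * 100
hit rate = 22162 / 31227 * 100
hit rate = 70.97%

70.97%


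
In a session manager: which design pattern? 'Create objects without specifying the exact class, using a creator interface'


This matches the Factory Method pattern

Factory Method


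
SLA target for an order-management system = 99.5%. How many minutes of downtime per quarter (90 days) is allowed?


Formula: allowed downtime = period * (100 - SLA) / 100
Period (quarter (90 days)) = 129600 minutes
Unavailability fraction = (100 - 99.5) / 100
Allowed downtime = 129600 * (100 - 99.5) / 100
Allowed downtime = 648.0 minutes

648.0 minutes


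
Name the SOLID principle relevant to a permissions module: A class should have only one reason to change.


This describes the Single Responsibility Principle (SRP)

Single Responsibility Principle (SRP)


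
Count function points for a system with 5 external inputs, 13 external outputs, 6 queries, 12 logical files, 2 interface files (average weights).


UFP = EI*4 + EO*5 + EQ*4 + ILF*10 + EIF*7
UFP = 5*4 + 13*5 + 6*4 + 12*10 + 2*7
UFP = 20 + 65 + 24 + 120 + 14
UFP = 243

243


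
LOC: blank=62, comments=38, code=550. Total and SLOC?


Total LOC = blank + comment + code
Total LOC = 62 + 38 + 550 = 650
SLOC (source only) = code = 550

Total LOC: 650, SLOC: 550


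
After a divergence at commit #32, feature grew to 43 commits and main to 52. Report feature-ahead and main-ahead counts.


Common ancestor: commit #32
feature commits after divergence: 43 - 32 = 11
main commits after divergence: 52 - 32 = 20
feature is 11 commits ahead of main
main is 20 commits ahead of feature

feature ahead: 11, main ahead: 20


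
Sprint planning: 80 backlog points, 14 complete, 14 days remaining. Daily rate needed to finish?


Formula: Required rate = Remaining points / Days left
Remaining = 80 - 14 = 66 points
Required rate = 66 / 14 = 4.71 points/day

4.71 points/day


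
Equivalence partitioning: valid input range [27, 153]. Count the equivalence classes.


Valid range: [27, 153]
Class 1: x < 27 — invalid
Class 2: 27 ≤ x ≤ 153 — valid
Class 3: x > 153 — invalid
Total equivalence classes: 3

3 equivalence classes


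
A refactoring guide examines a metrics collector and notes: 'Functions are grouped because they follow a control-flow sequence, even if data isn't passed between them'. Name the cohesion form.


Reasoning: Grouped by order of execution within a routine, not by data flow
Type: Procedural cohesion

Procedural cohesion


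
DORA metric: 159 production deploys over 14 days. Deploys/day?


Formula: deployments per day = releases / days
= 159 / 14
= 11.357 deploys/day
(equivalently, 79.5 deploys/week)

11.357 deploys/day


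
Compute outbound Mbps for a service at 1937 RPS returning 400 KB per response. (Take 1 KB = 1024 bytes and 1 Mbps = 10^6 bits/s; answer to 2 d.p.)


Formula: Mbps = payload_bytes * RPS * 8 / 1e6
Payload per request = 400 KB = 400 * 1024 = 409600 bytes
Total bytes/sec = 409600 * 1937 = 793395200
Total bits/sec = 793395200 * 8 = 6347161600
Mbps = 6347161600 / 1e6 = 6347.16

6347.16 Mbps


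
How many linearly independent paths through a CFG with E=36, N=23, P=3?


Formula: V(G) = E - N + 2P
V(G) = 36 - 23 + 2*3
V(G) = 13 + 6
V(G) = 19

19


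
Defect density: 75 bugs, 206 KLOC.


Defect density = defects / KLOC
Defect density = 75 / 206
Defect density = 0.364 defects/KLOC

0.364 defects/KLOC


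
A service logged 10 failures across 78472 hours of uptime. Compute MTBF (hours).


Formula: MTBF = Total operating time / Number of failures
MTBF = 78472 / 10
MTBF = 7847.2 hours

7847.2 hours


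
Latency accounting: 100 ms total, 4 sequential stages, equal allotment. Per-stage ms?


Formula: per_stage = total_budget / stages
per_stage = 100 / 4
per_stage = 25.0 ms

25.0 ms


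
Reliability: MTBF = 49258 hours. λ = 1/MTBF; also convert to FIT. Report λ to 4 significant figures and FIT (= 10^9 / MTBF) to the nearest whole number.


Formula: λ = 1 / MTBF; FIT = λ × 1e9 = 1e9 / MTBF
λ = 1 / 49258 ≈ 2.030e-05 failures/hour
FIT = 1e9 / 49258 ≈ 20301 failures per 1e9 hours (nearest whole number)

λ = 2.030e-05 /h, FIT = 20301


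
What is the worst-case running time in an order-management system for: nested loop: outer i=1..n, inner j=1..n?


Reasoning: n iterations times n iterations
Complexity: O(n^2)

O(n^2)


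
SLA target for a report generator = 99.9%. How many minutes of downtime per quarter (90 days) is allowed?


Formula: allowed downtime = period * (100 - SLA) / 100
Period (quarter (90 days)) = 129600 minutes
Unavailability fraction = (100 - 99.9) / 100
Allowed downtime = 129600 * (100 - 99.9) / 100
Allowed downtime = 129.6 minutes

129.6 minutes


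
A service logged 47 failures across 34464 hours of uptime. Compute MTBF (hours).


Formula: MTBF = Total operating time / Number of failures
MTBF = 34464 / 47
MTBF = 733.28 hours

733.28 hours


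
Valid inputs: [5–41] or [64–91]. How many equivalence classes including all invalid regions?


Valid ranges: [5,41] and [64,91]
Class 1: x < 5 — invalid
Class 2: 5 ≤ x ≤ 41 — valid
Class 3: 41 < x < 64 — invalid (gap between ranges)
Class 4: 64 ≤ x ≤ 91 — valid
Class 5: x > 91 — invalid
Total equivalence classes: 5

5 equivalence classes


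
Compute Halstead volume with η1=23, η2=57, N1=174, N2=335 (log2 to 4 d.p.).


Formula: V = N * log2(η), where N = N1 + N2 and η = η1 + η2
η = 23 + 57 = 80
N = 174 + 335 = 509
log2(80) ≈ 6.3219
V = 509 * 6.3219 = 3217.85

3217.85


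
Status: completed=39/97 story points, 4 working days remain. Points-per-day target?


Formula: Required rate = Remaining points / Days left
Remaining = 97 - 39 = 58 points
Required rate = 58 / 4 = 14.5 points/day

14.5 points/day


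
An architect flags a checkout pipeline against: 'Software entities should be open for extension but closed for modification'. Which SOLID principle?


This describes the Open/Closed Principle (OCP)

Open/Closed Principle (OCP)


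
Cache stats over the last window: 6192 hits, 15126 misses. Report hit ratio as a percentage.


Formula: hit rate = hits / (hits + misses) * 100
hit rate = 6192 / (6192 + 15126) * 100
hit rate = 6192 / 21318 * 100
hit rate = 29.05%

29.05%


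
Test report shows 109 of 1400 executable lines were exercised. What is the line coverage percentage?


Coverage = covered / total * 100
Coverage = 109 / 1400 * 100
Coverage = 7.79%

7.79%


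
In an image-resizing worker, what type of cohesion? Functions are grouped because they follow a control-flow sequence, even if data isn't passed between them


Reasoning: Grouped by order of execution within a routine, not by data flow
Type: Procedural cohesion

Procedural cohesion


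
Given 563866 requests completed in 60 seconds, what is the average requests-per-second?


Formula: throughput = requests / seconds
throughput = 563866 / 60
throughput = 9397.77 requests/second

9397.77 requests/second


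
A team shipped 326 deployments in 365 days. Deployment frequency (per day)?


Formula: deployments per day = releases / days
= 326 / 365
= 0.893 deploys/day
(equivalently, 6.25 deploys/week)

0.893 deploys/day


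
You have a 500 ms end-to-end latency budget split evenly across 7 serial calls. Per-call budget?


Formula: per_stage = total_budget / stages
per_stage = 500 / 7
per_stage = 71.43 ms

71.43 ms


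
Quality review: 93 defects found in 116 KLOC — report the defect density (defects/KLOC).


Defect density = defects / KLOC
Defect density = 93 / 116
Defect density = 0.802 defects/KLOC

0.802 defects/KLOC


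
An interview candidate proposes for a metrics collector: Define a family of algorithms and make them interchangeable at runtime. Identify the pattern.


This matches the Strategy pattern

Strategy


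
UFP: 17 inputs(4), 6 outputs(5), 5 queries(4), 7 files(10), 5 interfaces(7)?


UFP = EI*4 + EO*5 + EQ*4 + ILF*10 + EIF*7
UFP = 17*4 + 6*5 + 5*4 + 7*10 + 5*7
UFP = 68 + 30 + 20 + 70 + 35
UFP = 223

223


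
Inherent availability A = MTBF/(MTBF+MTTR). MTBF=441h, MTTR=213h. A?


Availability = MTBF / (MTBF + MTTR)
Availability = 441 / (441 + 213)
Availability = 441 / 654
Availability = 67.4312%

67.4312%


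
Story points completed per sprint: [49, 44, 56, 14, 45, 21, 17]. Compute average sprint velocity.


Formula: Avg velocity = Total points / Number of sprints
Points: [49, 44, 56, 14, 45, 21, 17]
Sum = 49 + 44 + 56 + 14 + 45 + 21 + 17 = 246
Avg velocity = 246 / 7 = 35.14 points/sprint

35.14 points/sprint


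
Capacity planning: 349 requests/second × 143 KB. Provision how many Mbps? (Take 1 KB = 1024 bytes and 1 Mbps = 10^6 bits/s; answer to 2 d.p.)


Formula: Mbps = payload_bytes * RPS * 8 / 1e6
Payload per request = 143 KB = 143 * 1024 = 146432 bytes
Total bytes/sec = 146432 * 349 = 51104768
Total bits/sec = 51104768 * 8 = 408838144
Mbps = 408838144 / 1e6 = 408.84

408.84 Mbps


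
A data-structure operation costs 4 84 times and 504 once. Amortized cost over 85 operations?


Formula: Amortized cost = Total cost / Operations
Total cost = (84 * 4) + (1 * 504)
Total cost = 336 + 504 = 840
Amortized = 840 / 85 = 9.8824

9.8824


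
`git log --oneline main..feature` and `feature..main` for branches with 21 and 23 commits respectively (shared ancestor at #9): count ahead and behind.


Common ancestor: commit #9
feature commits after divergence: 21 - 9 = 12
main commits after divergence: 23 - 9 = 14
feature is 12 commits ahead of main
main is 14 commits ahead of feature

feature ahead: 12, main ahead: 14


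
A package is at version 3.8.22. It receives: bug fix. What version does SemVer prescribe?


Current: 3.8.22
Change category: 'bug fix' → patch bump
SemVer rule: patch bump → increment PATCH (MAJOR and MINOR unchanged)
New: 3.8.23

3.8.23


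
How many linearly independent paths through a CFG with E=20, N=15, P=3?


Formula: V(G) = E - N + 2P
V(G) = 20 - 15 + 2*3
V(G) = 5 + 6
V(G) = 11

11


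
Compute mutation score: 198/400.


Mutation score = killed / total * 100
Mutation score = 198 / 400 * 100
Mutation score = 49.5%

49.5%


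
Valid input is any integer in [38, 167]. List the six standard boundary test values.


Range: [38, 167]
Boundaries: just below min, min, min+1, max-1, max, just above max
Values: [37, 38, 39, 166, 167, 168]

[37, 38, 39, 166, 167, 168]


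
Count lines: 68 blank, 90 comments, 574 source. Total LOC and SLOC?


Total LOC = blank + comment + code
Total LOC = 68 + 90 + 574 = 732
SLOC (source only) = code = 574

Total LOC: 732, SLOC: 574


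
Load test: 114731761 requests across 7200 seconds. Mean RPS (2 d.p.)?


Formula: throughput = requests / seconds
throughput = 114731761 / 7200
throughput = 15934.97 requests/second

15934.97 requests/second


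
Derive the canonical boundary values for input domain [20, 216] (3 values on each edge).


Range: [20, 216]
Boundaries: just below min, min, min+1, max-1, max, just above max
Values: [19, 20, 21, 215, 216, 217]

[19, 20, 21, 215, 216, 217]


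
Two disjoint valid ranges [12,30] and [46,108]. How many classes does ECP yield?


Valid ranges: [12,30] and [46,108]
Class 1: x < 12 — invalid
Class 2: 12 ≤ x ≤ 30 — valid
Class 3: 30 < x < 46 — invalid (gap between ranges)
Class 4: 46 ≤ x ≤ 108 — valid
Class 5: x > 108 — invalid
Total equivalence classes: 5

5 equivalence classes


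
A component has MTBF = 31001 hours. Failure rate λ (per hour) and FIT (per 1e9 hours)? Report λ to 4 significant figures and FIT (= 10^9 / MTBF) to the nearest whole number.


Formula: λ = 1 / MTBF; FIT = λ × 1e9 = 1e9 / MTBF
λ = 1 / 31001 ≈ 3.226e-05 failures/hour
FIT = 1e9 / 31001 ≈ 32257 failures per 1e9 hours (nearest whole number)

λ = 3.226e-05 /h, FIT = 32257


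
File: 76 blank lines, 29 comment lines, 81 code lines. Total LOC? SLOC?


Total LOC = blank + comment + code
Total LOC = 76 + 29 + 81 = 186
SLOC (source only) = code = 81

Total LOC: 186, SLOC: 81


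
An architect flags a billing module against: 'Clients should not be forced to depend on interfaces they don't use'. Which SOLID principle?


This describes the Interface Segregation Principle (ISP)

Interface Segregation Principle (ISP)


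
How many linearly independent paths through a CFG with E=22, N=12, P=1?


Formula: V(G) = E - N + 2P
V(G) = 22 - 12 + 2*1
V(G) = 10 + 2
V(G) = 12

12


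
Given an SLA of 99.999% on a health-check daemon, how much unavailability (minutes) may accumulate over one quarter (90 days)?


Formula: allowed downtime = period * (100 - SLA) / 100
Period (quarter (90 days)) = 129600 minutes
Unavailability fraction = (100 - 99.999) / 100
Allowed downtime = 129600 * (100 - 99.999) / 100
Allowed downtime = 1.296 minutes

1.296 minutes


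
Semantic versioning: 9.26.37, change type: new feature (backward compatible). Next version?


Current: 9.26.37
Change category: 'new feature (backward compatible)' → minor bump
SemVer rule: minor bump → increment MINOR, reset PATCH to 0 (MAJOR unchanged)
New: 9.27.0

9.27.0


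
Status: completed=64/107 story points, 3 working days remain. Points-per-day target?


Formula: Required rate = Remaining points / Days left
Remaining = 107 - 64 = 43 points
Required rate = 43 / 3 = 14.33 points/day

14.33 points/day


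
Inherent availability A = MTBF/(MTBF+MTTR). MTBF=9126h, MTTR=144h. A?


Availability = MTBF / (MTBF + MTTR)
Availability = 9126 / (9126 + 144)
Availability = 9126 / 9270
Availability = 98.4466%

98.4466%


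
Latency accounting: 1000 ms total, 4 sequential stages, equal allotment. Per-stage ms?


Formula: per_stage = total_budget / stages
per_stage = 1000 / 4
per_stage = 250.0 ms

250.0 ms


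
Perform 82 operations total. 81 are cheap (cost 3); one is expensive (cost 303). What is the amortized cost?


Formula: Amortized cost = Total cost / Operations
Total cost = (81 * 3) + (1 * 303)
Total cost = 243 + 303 = 546
Amortized = 546 / 82 = 6.6585

6.6585


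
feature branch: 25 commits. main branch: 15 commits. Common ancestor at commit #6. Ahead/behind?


Common ancestor: commit #6
feature commits after divergence: 25 - 6 = 19
main commits after divergence: 15 - 6 = 9
feature is 19 commits ahead of main
main is 9 commits ahead of feature

feature ahead: 19, main ahead: 9


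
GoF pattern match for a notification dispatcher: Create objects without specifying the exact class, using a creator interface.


This matches the Factory Method pattern

Factory Method


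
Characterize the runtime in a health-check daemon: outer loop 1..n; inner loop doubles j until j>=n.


Reasoning: linear outer times logarithmic inner
Complexity: O(n log n)

O(n log n)


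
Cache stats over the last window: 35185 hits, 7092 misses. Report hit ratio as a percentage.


Formula: hit rate = hits / (hits + misses) * 100
hit rate = 35185 / (35185 + 7092) * 100
hit rate = 35185 / 42277 * 100
hit rate = 83.22%

83.22%


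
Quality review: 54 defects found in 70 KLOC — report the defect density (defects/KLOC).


Defect density = defects / KLOC
Defect density = 54 / 70
Defect density = 0.771 defects/KLOC

0.771 defects/KLOC


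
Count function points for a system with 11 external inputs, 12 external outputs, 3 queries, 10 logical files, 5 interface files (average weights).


UFP = EI*4 + EO*5 + EQ*4 + ILF*10 + EIF*7
UFP = 11*4 + 12*5 + 3*4 + 10*10 + 5*7
UFP = 44 + 60 + 12 + 100 + 35
UFP = 251

251


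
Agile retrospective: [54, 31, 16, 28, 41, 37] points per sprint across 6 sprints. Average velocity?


Formula: Avg velocity = Total points / Number of sprints
Points: [54, 31, 16, 28, 41, 37]
Sum = 54 + 31 + 16 + 28 + 41 + 37 = 207
Avg velocity = 207 / 6 = 34.5 points/sprint

34.5 points/sprint


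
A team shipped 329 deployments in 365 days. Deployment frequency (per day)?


Formula: deployments per day = releases / days
= 329 / 365
= 0.901 deploys/day
(equivalently, 6.31 deploys/week)

0.901 deploys/day


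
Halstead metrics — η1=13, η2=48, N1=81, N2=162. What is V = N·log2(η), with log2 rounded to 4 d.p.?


Formula: V = N * log2(η), where N = N1 + N2 and η = η1 + η2
η = 13 + 48 = 61
N = 81 + 162 = 243
log2(61) ≈ 5.9307
V = 243 * 5.9307 = 1441.16

1441.16


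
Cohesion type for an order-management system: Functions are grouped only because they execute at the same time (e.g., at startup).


Reasoning: Related by timing only
Type: Temporal cohesion

Temporal cohesion


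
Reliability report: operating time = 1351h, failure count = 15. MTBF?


Formula: MTBF = Total operating time / Number of failures
MTBF = 1351 / 15
MTBF = 90.07 hours

90.07 hours


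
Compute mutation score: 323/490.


Mutation score = killed / total * 100
Mutation score = 323 / 490 * 100
Mutation score = 65.92%

65.92%


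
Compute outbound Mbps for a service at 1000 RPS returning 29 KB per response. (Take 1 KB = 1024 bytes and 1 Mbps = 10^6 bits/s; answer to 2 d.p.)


Formula: Mbps = payload_bytes * RPS * 8 / 1e6
Payload per request = 29 KB = 29 * 1024 = 29696 bytes
Total bytes/sec = 29696 * 1000 = 29696000
Total bits/sec = 29696000 * 8 = 237568000
Mbps = 237568000 / 1e6 = 237.57

237.57 Mbps


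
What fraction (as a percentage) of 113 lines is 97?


Coverage = covered / total * 100
Coverage = 97 / 113 * 100
Coverage = 85.84%

85.84%


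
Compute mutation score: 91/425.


Mutation score = killed / total * 100
Mutation score = 91 / 425 * 100
Mutation score = 21.41%

21.41%


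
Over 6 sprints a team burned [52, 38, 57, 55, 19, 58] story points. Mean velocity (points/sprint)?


Formula: Avg velocity = Total points / Number of sprints
Points: [52, 38, 57, 55, 19, 58]
Sum = 52 + 38 + 57 + 55 + 19 + 58 = 279
Avg velocity = 279 / 6 = 46.5 points/sprint

46.5 points/sprint


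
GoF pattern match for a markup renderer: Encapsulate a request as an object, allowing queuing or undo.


This matches the Command pattern

Command


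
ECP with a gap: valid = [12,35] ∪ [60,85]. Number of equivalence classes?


Valid ranges: [12,35] and [60,85]
Class 1: x < 12 — invalid
Class 2: 12 ≤ x ≤ 35 — valid
Class 3: 35 < x < 60 — invalid (gap between ranges)
Class 4: 60 ≤ x ≤ 85 — valid
Class 5: x > 85 — invalid
Total equivalence classes: 5

5 equivalence classes


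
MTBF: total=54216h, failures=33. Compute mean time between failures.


Formula: MTBF = Total operating time / Number of failures
MTBF = 54216 / 33
MTBF = 1642.91 hours

1642.91 hours


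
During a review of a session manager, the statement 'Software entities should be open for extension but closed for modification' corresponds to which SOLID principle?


This describes the Open/Closed Principle (OCP)

Open/Closed Principle (OCP)


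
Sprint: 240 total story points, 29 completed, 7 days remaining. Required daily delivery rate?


Formula: Required rate = Remaining points / Days left
Remaining = 240 - 29 = 211 points
Required rate = 211 / 7 = 30.14 points/day

30.14 points/day


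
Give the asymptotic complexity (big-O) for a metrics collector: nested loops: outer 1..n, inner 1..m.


Reasoning: product of independent bounds
Complexity: O(n*m)

O(n*m)


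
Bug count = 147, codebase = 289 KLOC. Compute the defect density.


Defect density = defects / KLOC
Defect density = 147 / 289
Defect density = 0.509 defects/KLOC

0.509 defects/KLOC


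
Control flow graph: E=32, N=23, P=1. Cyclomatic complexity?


Formula: V(G) = E - N + 2P
V(G) = 32 - 23 + 2*1
V(G) = 9 + 2
V(G) = 11

11


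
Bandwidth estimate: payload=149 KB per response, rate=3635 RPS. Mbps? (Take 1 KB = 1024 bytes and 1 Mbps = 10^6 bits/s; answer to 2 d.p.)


Formula: Mbps = payload_bytes * RPS * 8 / 1e6
Payload per request = 149 KB = 149 * 1024 = 152576 bytes
Total bytes/sec = 152576 * 3635 = 554613760
Total bits/sec = 554613760 * 8 = 4436910080
Mbps = 4436910080 / 1e6 = 4436.91

4436.91 Mbps


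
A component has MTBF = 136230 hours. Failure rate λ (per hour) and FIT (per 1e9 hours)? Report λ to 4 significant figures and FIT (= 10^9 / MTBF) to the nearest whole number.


Formula: λ = 1 / MTBF; FIT = λ × 1e9 = 1e9 / MTBF
λ = 1 / 136230 ≈ 7.341e-06 failures/hour
FIT = 1e9 / 136230 ≈ 7341 failures per 1e9 hours (nearest whole number)

λ = 7.341e-06 /h, FIT = 7341


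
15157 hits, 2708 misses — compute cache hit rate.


Formula: hit rate = hits / (hits + misses) * 100
hit rate = 15157 / (15157 + 2708) * 100
hit rate = 15157 / 17865 * 100
hit rate = 84.84%

84.84%


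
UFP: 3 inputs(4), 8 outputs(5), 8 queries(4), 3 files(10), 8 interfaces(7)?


UFP = EI*4 + EO*5 + EQ*4 + ILF*10 + EIF*7
UFP = 3*4 + 8*5 + 8*4 + 3*10 + 8*7
UFP = 12 + 40 + 32 + 30 + 56
UFP = 170

170


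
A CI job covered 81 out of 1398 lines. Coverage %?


Coverage = covered / total * 100
Coverage = 81 / 1398 * 100
Coverage = 5.79%

5.79%


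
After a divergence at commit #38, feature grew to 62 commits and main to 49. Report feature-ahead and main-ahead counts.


Common ancestor: commit #38
feature commits after divergence: 62 - 38 = 24
main commits after divergence: 49 - 38 = 11
feature is 24 commits ahead of main
main is 11 commits ahead of feature

feature ahead: 24, main ahead: 11


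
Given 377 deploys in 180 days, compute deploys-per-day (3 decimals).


Formula: deployments per day = releases / days
= 377 / 180
= 2.094 deploys/day
(equivalently, 14.66 deploys/week)

2.094 deploys/day
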